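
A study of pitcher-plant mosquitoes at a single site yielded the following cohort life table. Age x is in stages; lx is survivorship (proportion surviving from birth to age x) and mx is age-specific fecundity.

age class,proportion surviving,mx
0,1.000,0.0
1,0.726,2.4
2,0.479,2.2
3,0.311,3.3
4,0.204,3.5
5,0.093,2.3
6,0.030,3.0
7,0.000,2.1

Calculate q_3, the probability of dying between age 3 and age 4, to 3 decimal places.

q_3 = (l_3 − l_4) / l_3 = (0.311 − 0.204) / 0.311
     = 0.107 / 0.311 = 0.344051… → 0.344

0.344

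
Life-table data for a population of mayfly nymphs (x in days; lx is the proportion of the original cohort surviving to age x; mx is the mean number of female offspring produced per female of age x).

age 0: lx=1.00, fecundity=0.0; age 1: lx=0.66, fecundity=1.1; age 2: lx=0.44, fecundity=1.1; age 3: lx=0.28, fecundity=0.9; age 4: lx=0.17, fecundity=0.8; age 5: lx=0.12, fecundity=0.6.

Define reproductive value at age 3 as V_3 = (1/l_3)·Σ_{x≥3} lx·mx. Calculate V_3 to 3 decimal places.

lx·mx for x ≥ 3: 0.252, 0.136, 0.072 → sum = 0.46
V_3 = 0.46 / l_3 = 0.46 / 0.28 = 1.642857… → 1.643

1.643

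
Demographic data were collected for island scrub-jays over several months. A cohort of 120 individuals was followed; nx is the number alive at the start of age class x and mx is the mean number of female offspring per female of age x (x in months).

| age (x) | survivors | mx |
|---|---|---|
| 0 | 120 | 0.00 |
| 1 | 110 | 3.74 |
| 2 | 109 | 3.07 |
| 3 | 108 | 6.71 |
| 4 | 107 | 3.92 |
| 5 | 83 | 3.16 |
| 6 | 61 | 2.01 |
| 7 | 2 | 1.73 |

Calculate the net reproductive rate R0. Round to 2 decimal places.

18.99

lx = nx/n0 = nx/120: 1, 0.91667…, 0.90833…, 0.9, 0.89167…, 0.69167…, 0.50833…, 0.01667…
lx·mx by age: 0, 3.428333…, 2.788583…, 6.039, 3.495333…, 2.185667…, 1.02175…, 0.028833…
R0 = Σ lx·mx = 18.9875… → 18.99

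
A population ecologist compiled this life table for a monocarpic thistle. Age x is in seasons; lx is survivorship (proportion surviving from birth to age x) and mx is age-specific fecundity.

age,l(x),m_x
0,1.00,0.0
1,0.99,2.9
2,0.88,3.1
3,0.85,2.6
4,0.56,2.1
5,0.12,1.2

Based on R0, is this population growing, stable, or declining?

growing

R0 = Σ lx·mx = 0 + 2.871 + 2.728 + 2.21 + 1.176 + 0.144 = 9.129
R0 > 1, so the population is growing.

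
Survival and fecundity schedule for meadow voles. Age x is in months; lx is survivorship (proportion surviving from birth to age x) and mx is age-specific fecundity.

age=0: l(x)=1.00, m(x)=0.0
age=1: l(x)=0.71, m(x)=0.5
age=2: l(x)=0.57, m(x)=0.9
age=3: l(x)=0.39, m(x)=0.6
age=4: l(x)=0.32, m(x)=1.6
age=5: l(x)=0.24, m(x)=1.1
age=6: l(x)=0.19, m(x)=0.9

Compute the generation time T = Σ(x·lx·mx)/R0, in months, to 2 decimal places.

3.16

lx·mx: 0, 0.355, 0.513, 0.234, 0.512, 0.264, 0.171 → R0 = 2.049
x·lx·mx: 0, 0.355, 1.026, 0.702, 2.048, 1.32, 1.026 → Σ = 6.477
T = 6.477 / 2.049 = 3.161054… → 3.16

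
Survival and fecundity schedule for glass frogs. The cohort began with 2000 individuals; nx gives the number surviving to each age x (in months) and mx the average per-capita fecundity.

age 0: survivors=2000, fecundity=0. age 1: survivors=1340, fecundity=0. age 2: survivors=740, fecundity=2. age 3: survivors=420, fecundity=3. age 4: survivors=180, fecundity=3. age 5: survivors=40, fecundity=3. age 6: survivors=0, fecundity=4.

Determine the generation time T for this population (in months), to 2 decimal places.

2.79

lx = nx/n0 = nx/2000: 1, 0.67, 0.37, 0.21, 0.09, 0.02, 0
lx·mx: 0, 0, 0.74, 0.63, 0.27, 0.06, 0 → R0 = 1.7
x·lx·mx: 0, 0, 1.48, 1.89, 1.08, 0.3, 0 → Σ = 4.75
T = 4.75 / 1.7 = 2.794118… → 2.79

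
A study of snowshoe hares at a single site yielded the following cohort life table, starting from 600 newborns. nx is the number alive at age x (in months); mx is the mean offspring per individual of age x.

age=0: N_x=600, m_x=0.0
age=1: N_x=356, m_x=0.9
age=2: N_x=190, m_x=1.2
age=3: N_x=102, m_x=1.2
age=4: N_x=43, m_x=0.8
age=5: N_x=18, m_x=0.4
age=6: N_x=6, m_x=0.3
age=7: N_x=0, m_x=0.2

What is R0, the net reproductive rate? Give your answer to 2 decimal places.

1.19

lx = nx/n0 = nx/600: 1, 0.59333…, 0.31667…, 0.17, 0.07167…, 0.03, 0.01, 0
lx·mx by age: 0, 0.534…, 0.38…, 0.204, 0.057333…, 0.012, 0.003, 0
R0 = Σ lx·mx = 1.190333… → 1.19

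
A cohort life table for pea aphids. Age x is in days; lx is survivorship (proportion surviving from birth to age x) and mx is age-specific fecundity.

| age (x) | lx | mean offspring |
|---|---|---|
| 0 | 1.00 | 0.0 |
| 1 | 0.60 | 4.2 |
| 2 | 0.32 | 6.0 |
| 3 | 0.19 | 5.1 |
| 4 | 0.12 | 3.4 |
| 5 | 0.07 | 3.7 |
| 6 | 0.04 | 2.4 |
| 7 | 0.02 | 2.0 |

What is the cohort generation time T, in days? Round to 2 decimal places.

lx·mx: 0, 2.52, 1.92, 0.969, 0.408, 0.259, 0.096, 0.04 → R0 = 6.212
x·lx·mx: 0, 2.52, 3.84, 2.907, 1.632, 1.295, 0.576, 0.28 → Σ = 13.05
T = 13.05 / 6.212 = 2.100773… → 2.10

2.10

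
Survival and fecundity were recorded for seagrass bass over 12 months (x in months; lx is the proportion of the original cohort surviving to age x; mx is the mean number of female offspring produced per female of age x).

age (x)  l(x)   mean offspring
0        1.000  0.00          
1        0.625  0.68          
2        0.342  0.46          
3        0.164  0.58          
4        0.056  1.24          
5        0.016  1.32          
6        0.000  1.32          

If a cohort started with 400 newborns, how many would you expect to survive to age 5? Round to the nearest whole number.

Expected survivors = N0 · l_5 = 400 × 0.016 = 6.4 → 6

6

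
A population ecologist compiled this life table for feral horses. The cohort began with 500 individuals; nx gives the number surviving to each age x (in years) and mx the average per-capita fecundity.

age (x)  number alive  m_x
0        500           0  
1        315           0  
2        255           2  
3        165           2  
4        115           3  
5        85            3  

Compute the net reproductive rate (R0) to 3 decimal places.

2.880

lx = nx/n0 = nx/500: 1, 0.63, 0.51, 0.33, 0.23, 0.17
lx·mx by age: 0, 0, 1.02, 0.66, 0.69, 0.51
R0 = Σ lx·mx = 2.88 → 2.880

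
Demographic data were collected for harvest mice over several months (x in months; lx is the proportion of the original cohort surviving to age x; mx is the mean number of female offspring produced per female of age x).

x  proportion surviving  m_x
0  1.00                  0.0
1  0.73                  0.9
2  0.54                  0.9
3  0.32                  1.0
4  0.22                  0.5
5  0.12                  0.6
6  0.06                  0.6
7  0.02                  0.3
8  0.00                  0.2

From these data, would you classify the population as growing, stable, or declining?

growing

R0 = Σ lx·mx = 0 + 0.657 + 0.486 + 0.32 + 0.11 + 0.072 + 0.036 + 0.006 + 0 = 1.687
R0 > 1, so the population is growing.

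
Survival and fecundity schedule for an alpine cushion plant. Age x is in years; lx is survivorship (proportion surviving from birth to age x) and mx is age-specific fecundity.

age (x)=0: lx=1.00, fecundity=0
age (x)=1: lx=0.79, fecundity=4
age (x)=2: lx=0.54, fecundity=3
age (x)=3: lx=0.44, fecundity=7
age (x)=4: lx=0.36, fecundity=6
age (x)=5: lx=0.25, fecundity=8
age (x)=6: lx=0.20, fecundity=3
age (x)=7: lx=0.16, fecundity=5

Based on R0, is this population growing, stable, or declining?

growing

R0 = Σ lx·mx = 0 + 3.16 + 1.62 + 3.08 + 2.16 + 2 + 0.6 + 0.8 = 13.42
R0 > 1, so the population is growing.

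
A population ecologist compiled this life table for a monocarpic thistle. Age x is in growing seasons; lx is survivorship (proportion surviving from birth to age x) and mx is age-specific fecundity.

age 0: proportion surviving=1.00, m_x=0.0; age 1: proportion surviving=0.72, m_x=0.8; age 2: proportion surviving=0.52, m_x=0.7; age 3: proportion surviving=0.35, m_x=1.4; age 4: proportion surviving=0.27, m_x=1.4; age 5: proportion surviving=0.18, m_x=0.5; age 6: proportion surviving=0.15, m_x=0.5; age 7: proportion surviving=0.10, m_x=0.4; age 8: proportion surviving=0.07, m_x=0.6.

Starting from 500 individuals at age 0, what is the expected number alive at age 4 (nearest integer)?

Expected survivors = N0 · l_4 = 500 × 0.27 = 135 → 135

135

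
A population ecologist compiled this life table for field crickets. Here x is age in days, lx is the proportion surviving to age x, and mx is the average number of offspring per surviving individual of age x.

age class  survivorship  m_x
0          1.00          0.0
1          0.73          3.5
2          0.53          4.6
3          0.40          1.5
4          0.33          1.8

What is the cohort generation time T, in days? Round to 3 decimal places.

1.876

lx·mx: 0, 2.555, 2.438, 0.6, 0.594 → R0 = 6.187
x·lx·mx: 0, 2.555, 4.876, 1.8, 2.376 → Σ = 11.607
T = 11.607 / 6.187 = 1.87603… → 1.876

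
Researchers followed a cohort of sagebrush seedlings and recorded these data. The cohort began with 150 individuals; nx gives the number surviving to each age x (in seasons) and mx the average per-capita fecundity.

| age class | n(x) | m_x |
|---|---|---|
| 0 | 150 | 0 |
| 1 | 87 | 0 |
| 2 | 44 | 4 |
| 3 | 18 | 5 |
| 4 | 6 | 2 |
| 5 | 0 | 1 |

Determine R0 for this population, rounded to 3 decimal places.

lx = nx/n0 = nx/150: 1, 0.58, 0.29333…, 0.12, 0.04, 0
lx·mx by age: 0, 0, 1.173333…, 0.6, 0.08, 0
R0 = Σ lx·mx = 1.853333… → 1.853

1.853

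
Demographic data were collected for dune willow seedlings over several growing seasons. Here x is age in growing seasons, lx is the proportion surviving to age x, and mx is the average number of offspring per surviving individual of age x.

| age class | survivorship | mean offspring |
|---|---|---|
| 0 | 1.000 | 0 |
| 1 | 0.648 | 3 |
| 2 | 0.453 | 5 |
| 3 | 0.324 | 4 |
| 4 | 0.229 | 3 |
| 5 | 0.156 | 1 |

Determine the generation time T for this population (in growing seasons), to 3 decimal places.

lx·mx: 0, 1.944, 2.265, 1.296, 0.687, 0.156 → R0 = 6.348
x·lx·mx: 0, 1.944, 4.53, 3.888, 2.748, 0.78 → Σ = 13.89
T = 13.89 / 6.348 = 2.188091… → 2.188

2.188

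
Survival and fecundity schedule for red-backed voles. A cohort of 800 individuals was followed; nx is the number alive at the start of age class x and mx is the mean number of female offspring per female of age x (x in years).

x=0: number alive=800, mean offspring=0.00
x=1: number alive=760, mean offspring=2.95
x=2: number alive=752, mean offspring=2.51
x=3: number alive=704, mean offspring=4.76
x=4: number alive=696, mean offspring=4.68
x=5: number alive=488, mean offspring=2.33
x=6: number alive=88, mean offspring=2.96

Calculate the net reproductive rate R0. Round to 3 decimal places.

lx = nx/n0 = nx/800: 1, 0.95, 0.94, 0.88, 0.87, 0.61, 0.11
lx·mx by age: 0, 2.8025, 2.3594, 4.1888, 4.0716, 1.4213, 0.3256
R0 = Σ lx·mx = 15.1692 → 15.169

15.169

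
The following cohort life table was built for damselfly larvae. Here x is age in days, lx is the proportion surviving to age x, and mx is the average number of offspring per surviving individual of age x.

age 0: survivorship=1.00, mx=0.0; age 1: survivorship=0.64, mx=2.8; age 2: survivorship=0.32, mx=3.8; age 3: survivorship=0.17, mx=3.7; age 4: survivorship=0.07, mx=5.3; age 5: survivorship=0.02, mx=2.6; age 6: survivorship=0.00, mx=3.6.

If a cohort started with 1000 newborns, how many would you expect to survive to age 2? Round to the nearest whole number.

Expected survivors = N0 · l_2 = 1000 × 0.32 = 320 → 320

320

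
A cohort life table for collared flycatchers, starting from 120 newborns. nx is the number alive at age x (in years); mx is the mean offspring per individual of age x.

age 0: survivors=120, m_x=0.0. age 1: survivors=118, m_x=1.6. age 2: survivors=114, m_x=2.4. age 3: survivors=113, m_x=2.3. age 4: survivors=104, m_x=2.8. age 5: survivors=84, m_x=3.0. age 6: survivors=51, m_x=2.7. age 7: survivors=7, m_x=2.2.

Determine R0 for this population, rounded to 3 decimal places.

11.822

lx = nx/n0 = nx/120: 1, 0.98333…, 0.95, 0.94167…, 0.86667…, 0.7, 0.425, 0.05833…
lx·mx by age: 0, 1.573333…, 2.28, 2.165833…, 2.426667…, 2.1, 1.1475, 0.128333…
R0 = Σ lx·mx = 11.821667… → 11.822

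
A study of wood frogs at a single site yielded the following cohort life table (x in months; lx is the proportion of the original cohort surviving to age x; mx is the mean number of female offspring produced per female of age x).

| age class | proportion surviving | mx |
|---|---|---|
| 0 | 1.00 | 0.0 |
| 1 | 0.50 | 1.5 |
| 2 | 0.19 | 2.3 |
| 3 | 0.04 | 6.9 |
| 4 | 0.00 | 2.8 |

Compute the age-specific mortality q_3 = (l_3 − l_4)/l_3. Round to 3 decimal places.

q_3 = (l_3 − l_4) / l_3 = (0.04 − 0) / 0.04
     = 0.04 / 0.04 = 1 → 1.000

1.000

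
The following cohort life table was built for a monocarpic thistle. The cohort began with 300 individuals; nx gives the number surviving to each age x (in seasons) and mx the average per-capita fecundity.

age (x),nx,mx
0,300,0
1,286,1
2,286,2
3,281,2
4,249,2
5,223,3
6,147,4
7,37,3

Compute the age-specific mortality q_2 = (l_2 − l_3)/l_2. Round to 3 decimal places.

0.017

lx = nx/n0 = nx/300: 1, 0.95333…, 0.95333…, 0.93667…, 0.83, 0.74333…, 0.49, 0.12333…
q_2 = (l_2 − l_3) / l_2 = (0.953333… − 0.936667…) / 0.953333…
     = 0.016667… / 0.953333… = 0.017483… → 0.017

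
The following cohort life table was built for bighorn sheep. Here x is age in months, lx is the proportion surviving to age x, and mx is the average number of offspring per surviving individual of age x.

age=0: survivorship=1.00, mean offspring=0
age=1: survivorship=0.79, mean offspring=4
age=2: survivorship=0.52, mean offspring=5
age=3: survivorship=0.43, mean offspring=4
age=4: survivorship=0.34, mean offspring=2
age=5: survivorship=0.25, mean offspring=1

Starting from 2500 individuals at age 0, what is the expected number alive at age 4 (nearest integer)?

850

Expected survivors = N0 · l_4 = 2500 × 0.34 = 850 → 850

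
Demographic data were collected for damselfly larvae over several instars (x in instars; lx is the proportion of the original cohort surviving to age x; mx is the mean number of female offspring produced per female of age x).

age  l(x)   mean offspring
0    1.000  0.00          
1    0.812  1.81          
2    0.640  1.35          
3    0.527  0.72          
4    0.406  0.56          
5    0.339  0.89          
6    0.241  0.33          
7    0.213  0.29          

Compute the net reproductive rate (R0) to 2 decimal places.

lx·mx by age: 0, 1.46972, 0.864, 0.37944, 0.22736, 0.30171, 0.07953, 0.06177
R0 = Σ lx·mx = 3.38353 → 3.38

3.38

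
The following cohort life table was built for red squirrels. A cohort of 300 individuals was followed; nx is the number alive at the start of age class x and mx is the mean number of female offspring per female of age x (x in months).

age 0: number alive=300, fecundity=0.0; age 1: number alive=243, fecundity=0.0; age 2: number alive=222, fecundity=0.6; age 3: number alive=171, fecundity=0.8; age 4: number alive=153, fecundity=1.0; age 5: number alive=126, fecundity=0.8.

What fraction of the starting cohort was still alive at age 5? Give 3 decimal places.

0.420

l_5 = n_5/n_0 = 126/300 = 0.42 → 0.420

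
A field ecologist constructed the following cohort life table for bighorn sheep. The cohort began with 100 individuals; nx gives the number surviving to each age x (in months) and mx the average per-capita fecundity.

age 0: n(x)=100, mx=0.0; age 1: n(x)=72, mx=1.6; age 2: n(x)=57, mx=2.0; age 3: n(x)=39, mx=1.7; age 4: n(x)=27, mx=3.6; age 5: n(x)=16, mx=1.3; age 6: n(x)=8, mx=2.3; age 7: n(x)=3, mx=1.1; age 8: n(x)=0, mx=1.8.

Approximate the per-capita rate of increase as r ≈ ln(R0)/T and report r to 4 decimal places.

lx = nx/n0 = nx/100: 1, 0.72, 0.57, 0.39, 0.27, 0.16, 0.08, 0.03, 0
R0 = Σ lx·mx = 0 + 1.152 + 1.14 + 0.663 + 0.972 + 0.208 + 0.184 + 0.033 + 0 = 4.352
Σ x·lx·mx = 11.684; T = 11.684/4.352 = 2.68474…
r ≈ ln(R0)/T = ln(4.352)/2.68474… = 0.547775… → 0.5478

0.5478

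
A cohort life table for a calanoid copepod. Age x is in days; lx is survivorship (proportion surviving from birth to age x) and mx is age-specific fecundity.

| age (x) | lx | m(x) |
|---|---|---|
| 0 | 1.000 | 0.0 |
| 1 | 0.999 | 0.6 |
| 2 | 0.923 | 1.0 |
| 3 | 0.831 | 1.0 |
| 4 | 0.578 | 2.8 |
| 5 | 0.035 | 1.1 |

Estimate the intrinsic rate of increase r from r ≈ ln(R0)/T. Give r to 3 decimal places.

0.480

R0 = Σ lx·mx = 0 + 0.5994 + 0.923 + 0.831 + 1.6184 + 0.0385 = 4.0103
Σ x·lx·mx = 11.6045; T = 11.6045/4.0103 = 2.89367…
r ≈ ln(R0)/T = ln(4.0103)/2.89367… = 0.47997… → 0.480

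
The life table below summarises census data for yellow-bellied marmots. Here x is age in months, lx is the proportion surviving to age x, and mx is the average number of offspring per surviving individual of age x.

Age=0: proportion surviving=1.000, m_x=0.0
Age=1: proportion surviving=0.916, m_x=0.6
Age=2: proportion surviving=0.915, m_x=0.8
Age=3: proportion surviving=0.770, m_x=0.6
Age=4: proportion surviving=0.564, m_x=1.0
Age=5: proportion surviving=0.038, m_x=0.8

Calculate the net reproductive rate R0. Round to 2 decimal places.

lx·mx by age: 0, 0.5496, 0.732, 0.462, 0.564, 0.0304
R0 = Σ lx·mx = 2.338 → 2.34

2.34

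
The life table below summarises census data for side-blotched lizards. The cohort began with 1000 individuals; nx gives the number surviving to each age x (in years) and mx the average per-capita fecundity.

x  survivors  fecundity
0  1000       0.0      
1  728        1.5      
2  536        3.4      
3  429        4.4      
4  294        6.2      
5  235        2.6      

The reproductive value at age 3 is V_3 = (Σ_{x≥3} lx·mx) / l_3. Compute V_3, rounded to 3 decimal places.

10.073

lx = nx/n0 = nx/1000: 1, 0.728, 0.536, 0.429, 0.294, 0.235
lx·mx for x ≥ 3: 1.8876, 1.8228, 0.611 → sum = 4.3214
V_3 = 4.3214 / l_3 = 4.3214 / 0.429 = 10.073193… → 10.073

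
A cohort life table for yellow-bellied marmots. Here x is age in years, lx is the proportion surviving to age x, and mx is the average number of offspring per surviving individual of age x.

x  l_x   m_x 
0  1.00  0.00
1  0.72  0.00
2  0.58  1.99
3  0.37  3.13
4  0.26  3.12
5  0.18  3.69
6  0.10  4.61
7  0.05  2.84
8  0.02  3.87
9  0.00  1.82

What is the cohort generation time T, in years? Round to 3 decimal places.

lx·mx: 0, 0, 1.1542, 1.1581, 0.8112, 0.6642, 0.461, 0.142, 0.0774, 0 → R0 = 4.4681
x·lx·mx: 0, 0, 2.3084, 3.4743, 3.2448, 3.321, 2.766, 0.994, 0.6192, 0 → Σ = 16.7277
T = 16.7277 / 4.4681 = 3.743806… → 3.744

3.744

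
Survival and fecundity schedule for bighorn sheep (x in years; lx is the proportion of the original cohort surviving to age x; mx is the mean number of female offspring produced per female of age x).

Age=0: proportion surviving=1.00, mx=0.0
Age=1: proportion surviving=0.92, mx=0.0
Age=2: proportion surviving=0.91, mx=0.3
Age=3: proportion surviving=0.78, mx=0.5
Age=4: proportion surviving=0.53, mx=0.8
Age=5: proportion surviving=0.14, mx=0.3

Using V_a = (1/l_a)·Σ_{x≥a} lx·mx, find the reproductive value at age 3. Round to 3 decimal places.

lx·mx for x ≥ 3: 0.39, 0.424, 0.042 → sum = 0.856
V_3 = 0.856 / l_3 = 0.856 / 0.78 = 1.097436… → 1.097

1.097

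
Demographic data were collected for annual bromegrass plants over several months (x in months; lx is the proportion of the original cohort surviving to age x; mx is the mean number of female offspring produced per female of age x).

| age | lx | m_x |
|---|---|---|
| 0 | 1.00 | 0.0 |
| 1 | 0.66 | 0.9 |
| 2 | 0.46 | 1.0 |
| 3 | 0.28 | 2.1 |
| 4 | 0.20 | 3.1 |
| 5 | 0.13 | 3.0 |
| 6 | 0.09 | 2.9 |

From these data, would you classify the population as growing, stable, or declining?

growing

R0 = Σ lx·mx = 0 + 0.594 + 0.46 + 0.588 + 0.62 + 0.39 + 0.261 = 2.913
R0 > 1, so the population is growing.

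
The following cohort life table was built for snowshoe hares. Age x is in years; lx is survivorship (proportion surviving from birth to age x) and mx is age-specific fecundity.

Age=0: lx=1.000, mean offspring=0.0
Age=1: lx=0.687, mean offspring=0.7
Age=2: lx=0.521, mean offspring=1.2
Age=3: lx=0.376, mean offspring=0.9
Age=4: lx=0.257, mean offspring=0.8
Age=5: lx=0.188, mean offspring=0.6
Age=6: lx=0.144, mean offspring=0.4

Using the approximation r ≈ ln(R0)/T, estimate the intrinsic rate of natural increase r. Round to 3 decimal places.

0.244

R0 = Σ lx·mx = 0 + 0.4809 + 0.6252 + 0.3384 + 0.2056 + 0.1128 + 0.0576 = 1.8205
Σ x·lx·mx = 4.4785; T = 4.4785/1.8205 = 2.46004…
r ≈ ln(R0)/T = ln(1.8205)/2.46004… = 0.24354… → 0.244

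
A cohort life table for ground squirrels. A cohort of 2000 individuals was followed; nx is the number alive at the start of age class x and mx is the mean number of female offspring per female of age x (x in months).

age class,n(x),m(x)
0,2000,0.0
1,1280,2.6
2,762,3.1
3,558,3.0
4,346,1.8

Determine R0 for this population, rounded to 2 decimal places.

3.99

lx = nx/n0 = nx/2000: 1, 0.64, 0.381, 0.279, 0.173
lx·mx by age: 0, 1.664, 1.1811, 0.837, 0.3114
R0 = Σ lx·mx = 3.9935 → 3.99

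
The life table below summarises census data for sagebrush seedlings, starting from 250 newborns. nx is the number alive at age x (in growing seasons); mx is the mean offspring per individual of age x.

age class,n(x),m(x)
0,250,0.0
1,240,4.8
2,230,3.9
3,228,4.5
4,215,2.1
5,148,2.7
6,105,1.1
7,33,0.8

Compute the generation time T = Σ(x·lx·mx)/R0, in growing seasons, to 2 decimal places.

lx = nx/n0 = nx/250: 1, 0.96, 0.92, 0.912, 0.86, 0.592, 0.42, 0.132
lx·mx: 0, 4.608, 3.588, 4.104, 1.806, 1.5984, 0.462, 0.1056 → R0 = 16.272
x·lx·mx: 0, 4.608, 7.176, 12.312, 7.224, 7.992, 2.772, 0.7392 → Σ = 42.8232
T = 42.8232 / 16.272 = 2.631711… → 2.63

2.63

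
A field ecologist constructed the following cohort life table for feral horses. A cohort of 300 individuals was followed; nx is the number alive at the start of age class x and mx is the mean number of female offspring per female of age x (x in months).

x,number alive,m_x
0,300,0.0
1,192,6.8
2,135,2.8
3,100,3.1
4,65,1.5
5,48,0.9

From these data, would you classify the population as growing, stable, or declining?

lx = nx/n0 = nx/300: 1, 0.64, 0.45, 0.33333…, 0.21667…, 0.16
R0 = Σ lx·mx = 0 + 4.352 + 1.26 + 1.033333… + 0.325… + 0.144 = 7.114333…
R0 > 1, so the population is growing.

growing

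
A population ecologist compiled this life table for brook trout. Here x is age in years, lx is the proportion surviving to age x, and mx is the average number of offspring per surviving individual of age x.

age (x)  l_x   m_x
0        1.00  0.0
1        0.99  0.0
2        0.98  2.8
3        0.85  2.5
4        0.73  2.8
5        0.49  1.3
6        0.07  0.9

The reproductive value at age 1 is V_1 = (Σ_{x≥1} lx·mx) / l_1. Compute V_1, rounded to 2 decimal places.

lx·mx for x ≥ 1: 0, 2.744, 2.125, 2.044, 0.637, 0.063 → sum = 7.613
V_1 = 7.613 / l_1 = 7.613 / 0.99 = 7.689899… → 7.69

7.69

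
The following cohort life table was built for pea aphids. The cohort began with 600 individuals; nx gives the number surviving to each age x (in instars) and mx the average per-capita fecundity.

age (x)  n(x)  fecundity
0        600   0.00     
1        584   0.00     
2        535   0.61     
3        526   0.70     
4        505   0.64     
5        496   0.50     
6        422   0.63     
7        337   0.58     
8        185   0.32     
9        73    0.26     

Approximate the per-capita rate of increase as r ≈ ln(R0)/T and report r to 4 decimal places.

lx = nx/n0 = nx/600: 1, 0.97333…, 0.89167…, 0.87667…, 0.84167…, 0.82667…, 0.70333…, 0.56167…, 0.30833…, 0.12167…
R0 = Σ lx·mx = 0 + 0 + 0.54392… + 0.61367… + 0.53867… + 0.41333… + 0.4431… + 0.32577… + 0.09867… + 0.03163… = 3.00875…
Σ x·lx·mx = 13.163167…; T = 13.163167…/3.00875… = 4.37496…
r ≈ ln(R0)/T = ln(3.00875…)/4.37496… = 0.251779… → 0.2518

0.2518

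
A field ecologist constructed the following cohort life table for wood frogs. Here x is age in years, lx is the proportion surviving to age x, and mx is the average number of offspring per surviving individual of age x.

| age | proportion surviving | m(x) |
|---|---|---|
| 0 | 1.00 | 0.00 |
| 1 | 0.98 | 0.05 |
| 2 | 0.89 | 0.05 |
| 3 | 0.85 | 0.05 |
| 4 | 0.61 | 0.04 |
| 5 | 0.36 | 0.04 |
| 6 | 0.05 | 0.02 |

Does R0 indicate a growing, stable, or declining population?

R0 = Σ lx·mx = 0 + 0.049 + 0.0445 + 0.0425 + 0.0244 + 0.0144 + 0.001 = 0.1758
R0 < 1, so the population is declining.

declining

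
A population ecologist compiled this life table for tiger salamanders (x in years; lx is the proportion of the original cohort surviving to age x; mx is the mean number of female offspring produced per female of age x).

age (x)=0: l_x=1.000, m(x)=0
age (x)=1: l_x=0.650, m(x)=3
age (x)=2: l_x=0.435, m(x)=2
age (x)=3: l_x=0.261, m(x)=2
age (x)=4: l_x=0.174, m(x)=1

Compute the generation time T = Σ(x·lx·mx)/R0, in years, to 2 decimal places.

1.69

lx·mx: 0, 1.95, 0.87, 0.522, 0.174 → R0 = 3.516
x·lx·mx: 0, 1.95, 1.74, 1.566, 0.696 → Σ = 5.952
T = 5.952 / 3.516 = 1.692833… → 1.69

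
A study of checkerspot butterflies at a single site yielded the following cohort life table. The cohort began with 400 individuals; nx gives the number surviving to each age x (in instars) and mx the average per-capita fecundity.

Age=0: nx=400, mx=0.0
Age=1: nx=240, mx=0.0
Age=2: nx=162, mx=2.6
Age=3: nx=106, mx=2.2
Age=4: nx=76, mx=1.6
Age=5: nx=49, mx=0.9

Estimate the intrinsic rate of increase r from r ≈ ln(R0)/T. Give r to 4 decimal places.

0.2618

lx = nx/n0 = nx/400: 1, 0.6, 0.405, 0.265, 0.19, 0.1225
R0 = Σ lx·mx = 0 + 0 + 1.053 + 0.583 + 0.304 + 0.11025 = 2.05025
Σ x·lx·mx = 5.62225; T = 5.62225/2.05025 = 2.74223…
r ≈ ln(R0)/T = ln(2.05025)/2.74223… = 0.261817… → 0.2618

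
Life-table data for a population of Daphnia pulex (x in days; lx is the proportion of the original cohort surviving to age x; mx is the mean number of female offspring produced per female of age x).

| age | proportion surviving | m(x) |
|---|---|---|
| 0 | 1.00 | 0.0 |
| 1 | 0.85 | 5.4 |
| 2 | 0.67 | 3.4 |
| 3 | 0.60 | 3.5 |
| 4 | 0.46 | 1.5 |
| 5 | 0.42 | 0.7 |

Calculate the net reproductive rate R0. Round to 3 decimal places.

lx·mx by age: 0, 4.59, 2.278, 2.1, 0.69, 0.294
R0 = Σ lx·mx = 9.952 → 9.952

9.952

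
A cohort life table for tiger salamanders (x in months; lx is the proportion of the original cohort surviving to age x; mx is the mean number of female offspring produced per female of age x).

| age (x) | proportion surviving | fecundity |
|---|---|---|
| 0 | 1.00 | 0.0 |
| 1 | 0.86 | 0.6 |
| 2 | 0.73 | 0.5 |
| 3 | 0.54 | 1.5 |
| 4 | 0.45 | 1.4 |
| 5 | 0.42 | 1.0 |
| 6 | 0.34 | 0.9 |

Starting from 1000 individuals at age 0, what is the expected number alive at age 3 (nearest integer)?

Expected survivors = N0 · l_3 = 1000 × 0.54 = 540 → 540

540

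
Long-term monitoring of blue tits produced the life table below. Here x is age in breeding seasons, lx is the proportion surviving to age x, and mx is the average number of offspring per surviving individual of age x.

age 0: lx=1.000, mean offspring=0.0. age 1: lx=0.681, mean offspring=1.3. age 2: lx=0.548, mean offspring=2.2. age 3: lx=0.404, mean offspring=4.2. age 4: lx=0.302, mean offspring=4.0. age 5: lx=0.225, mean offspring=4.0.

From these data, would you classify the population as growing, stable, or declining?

R0 = Σ lx·mx = 0 + 0.8853 + 1.2056 + 1.6968 + 1.208 + 0.9 = 5.8957
R0 > 1, so the population is growing.

growing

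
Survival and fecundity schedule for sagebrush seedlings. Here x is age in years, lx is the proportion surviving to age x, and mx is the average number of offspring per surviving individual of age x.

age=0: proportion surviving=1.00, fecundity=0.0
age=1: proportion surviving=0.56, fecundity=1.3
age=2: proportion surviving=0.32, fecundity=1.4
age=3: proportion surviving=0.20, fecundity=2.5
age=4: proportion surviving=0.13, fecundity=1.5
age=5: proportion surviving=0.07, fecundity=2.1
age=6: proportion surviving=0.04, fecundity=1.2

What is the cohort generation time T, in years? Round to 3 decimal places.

2.385

lx·mx: 0, 0.728, 0.448, 0.5, 0.195, 0.147, 0.048 → R0 = 2.066
x·lx·mx: 0, 0.728, 0.896, 1.5, 0.78, 0.735, 0.288 → Σ = 4.927
T = 4.927 / 2.066 = 2.384802… → 2.385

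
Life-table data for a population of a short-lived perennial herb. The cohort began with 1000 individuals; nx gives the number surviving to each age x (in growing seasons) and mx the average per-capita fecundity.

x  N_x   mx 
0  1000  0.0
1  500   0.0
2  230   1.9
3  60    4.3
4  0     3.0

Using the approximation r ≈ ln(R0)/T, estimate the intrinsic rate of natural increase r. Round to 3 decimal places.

lx = nx/n0 = nx/1000: 1, 0.5, 0.23, 0.06, 0
R0 = Σ lx·mx = 0 + 0 + 0.437 + 0.258 + 0 = 0.695
Σ x·lx·mx = 1.648; T = 1.648/0.695 = 2.37122…
r ≈ ln(R0)/T = ln(0.695)/2.37122… = -0.15344… → -0.153

-0.153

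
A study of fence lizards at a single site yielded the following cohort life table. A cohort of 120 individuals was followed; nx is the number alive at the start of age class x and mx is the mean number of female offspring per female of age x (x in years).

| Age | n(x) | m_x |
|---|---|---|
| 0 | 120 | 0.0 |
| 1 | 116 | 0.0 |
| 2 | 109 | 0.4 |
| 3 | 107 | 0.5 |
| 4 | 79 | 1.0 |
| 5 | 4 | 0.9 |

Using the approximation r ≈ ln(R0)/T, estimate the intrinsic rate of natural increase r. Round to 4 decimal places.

lx = nx/n0 = nx/120: 1, 0.96667…, 0.90833…, 0.89167…, 0.65833…, 0.03333…
R0 = Σ lx·mx = 0 + 0 + 0.36333… + 0.44583… + 0.65833… + 0.03… = 1.4975…
Σ x·lx·mx = 4.8475…; T = 4.8475…/1.4975… = 3.23706…
r ≈ ln(R0)/T = ln(1.4975…)/3.23706… = 0.124742… → 0.1247

0.1247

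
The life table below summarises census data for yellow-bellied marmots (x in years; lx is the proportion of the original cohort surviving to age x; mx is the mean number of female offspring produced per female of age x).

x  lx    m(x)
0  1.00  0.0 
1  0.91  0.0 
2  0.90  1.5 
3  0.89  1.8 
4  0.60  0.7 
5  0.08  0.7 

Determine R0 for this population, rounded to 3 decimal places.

lx·mx by age: 0, 0, 1.35, 1.602, 0.42, 0.056
R0 = Σ lx·mx = 3.428 → 3.428

3.428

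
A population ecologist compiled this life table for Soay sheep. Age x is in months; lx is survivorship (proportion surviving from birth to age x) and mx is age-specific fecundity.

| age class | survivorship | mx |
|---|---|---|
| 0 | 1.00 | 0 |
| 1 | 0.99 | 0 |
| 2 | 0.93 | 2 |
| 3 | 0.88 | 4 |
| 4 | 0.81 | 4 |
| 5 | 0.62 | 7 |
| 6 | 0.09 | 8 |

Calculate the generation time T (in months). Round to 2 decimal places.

3.89

lx·mx: 0, 0, 1.86, 3.52, 3.24, 4.34, 0.72 → R0 = 13.68
x·lx·mx: 0, 0, 3.72, 10.56, 12.96, 21.7, 4.32 → Σ = 53.26
T = 53.26 / 13.68 = 3.893275… → 3.89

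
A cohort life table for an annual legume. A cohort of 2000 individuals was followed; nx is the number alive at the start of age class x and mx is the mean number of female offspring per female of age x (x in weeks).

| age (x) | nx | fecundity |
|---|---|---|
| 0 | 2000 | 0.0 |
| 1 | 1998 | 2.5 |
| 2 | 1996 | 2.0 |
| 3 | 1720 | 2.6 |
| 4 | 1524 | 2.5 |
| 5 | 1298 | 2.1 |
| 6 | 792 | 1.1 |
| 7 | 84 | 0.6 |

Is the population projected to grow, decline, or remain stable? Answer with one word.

growing

lx = nx/n0 = nx/2000: 1, 0.999, 0.998, 0.86, 0.762, 0.649, 0.396, 0.042
R0 = Σ lx·mx = 0 + 2.4975 + 1.996 + 2.236 + 1.905 + 1.3629 + 0.4356 + 0.0252 = 10.4582
R0 > 1, so the population is growing.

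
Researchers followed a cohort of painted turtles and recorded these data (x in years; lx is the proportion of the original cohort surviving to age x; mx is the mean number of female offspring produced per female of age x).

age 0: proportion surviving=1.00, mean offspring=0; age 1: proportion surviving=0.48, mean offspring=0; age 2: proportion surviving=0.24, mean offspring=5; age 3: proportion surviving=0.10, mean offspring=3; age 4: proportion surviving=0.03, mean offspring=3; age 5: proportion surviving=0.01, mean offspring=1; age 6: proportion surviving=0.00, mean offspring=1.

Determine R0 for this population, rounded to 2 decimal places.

lx·mx by age: 0, 0, 1.2, 0.3, 0.09, 0.01, 0
R0 = Σ lx·mx = 1.6 → 1.60

1.60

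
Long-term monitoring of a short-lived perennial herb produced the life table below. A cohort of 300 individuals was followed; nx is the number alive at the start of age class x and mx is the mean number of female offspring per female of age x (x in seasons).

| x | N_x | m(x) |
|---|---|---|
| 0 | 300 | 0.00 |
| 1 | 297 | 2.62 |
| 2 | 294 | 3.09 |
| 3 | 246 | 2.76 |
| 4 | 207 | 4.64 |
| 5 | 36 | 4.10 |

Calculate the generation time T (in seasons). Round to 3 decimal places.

lx = nx/n0 = nx/300: 1, 0.99, 0.98, 0.82, 0.69, 0.12
lx·mx: 0, 2.5938, 3.0282, 2.2632, 3.2016, 0.492 → R0 = 11.5788
x·lx·mx: 0, 2.5938, 6.0564, 6.7896, 12.8064, 2.46 → Σ = 30.7062
T = 30.7062 / 11.5788 = 2.651933… → 2.652

2.652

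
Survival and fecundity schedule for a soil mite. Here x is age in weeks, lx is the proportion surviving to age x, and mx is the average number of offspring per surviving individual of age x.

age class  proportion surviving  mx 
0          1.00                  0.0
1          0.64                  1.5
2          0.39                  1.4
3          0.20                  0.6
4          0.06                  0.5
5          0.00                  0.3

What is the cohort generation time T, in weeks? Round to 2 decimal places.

lx·mx: 0, 0.96, 0.546, 0.12, 0.03, 0 → R0 = 1.656
x·lx·mx: 0, 0.96, 1.092, 0.36, 0.12, 0 → Σ = 2.532
T = 2.532 / 1.656 = 1.528986… → 1.53

1.53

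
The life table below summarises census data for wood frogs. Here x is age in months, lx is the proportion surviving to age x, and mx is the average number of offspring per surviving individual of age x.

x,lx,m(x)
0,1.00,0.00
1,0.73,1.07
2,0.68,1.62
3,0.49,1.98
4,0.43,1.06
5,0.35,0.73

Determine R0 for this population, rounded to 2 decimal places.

3.56

lx·mx by age: 0, 0.7811, 1.1016, 0.9702, 0.4558, 0.2555
R0 = Σ lx·mx = 3.5642 → 3.56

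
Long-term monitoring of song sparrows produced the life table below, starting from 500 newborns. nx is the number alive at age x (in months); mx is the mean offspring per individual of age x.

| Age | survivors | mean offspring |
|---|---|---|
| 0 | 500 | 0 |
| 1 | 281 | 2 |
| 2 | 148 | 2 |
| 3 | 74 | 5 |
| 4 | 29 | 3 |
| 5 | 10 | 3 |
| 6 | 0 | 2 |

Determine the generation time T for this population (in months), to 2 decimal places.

lx = nx/n0 = nx/500: 1, 0.562, 0.296, 0.148, 0.058, 0.02, 0
lx·mx: 0, 1.124, 0.592, 0.74, 0.174, 0.06, 0 → R0 = 2.69
x·lx·mx: 0, 1.124, 1.184, 2.22, 0.696, 0.3, 0 → Σ = 5.524
T = 5.524 / 2.69 = 2.053532… → 2.05

2.05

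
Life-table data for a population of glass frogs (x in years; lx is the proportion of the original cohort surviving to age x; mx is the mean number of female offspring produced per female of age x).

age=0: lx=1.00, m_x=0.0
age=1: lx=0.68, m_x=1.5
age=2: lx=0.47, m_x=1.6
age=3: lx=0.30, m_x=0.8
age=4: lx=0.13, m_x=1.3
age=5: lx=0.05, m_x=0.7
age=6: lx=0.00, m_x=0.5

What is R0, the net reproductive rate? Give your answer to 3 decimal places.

2.216

lx·mx by age: 0, 1.02, 0.752, 0.24, 0.169, 0.035, 0
R0 = Σ lx·mx = 2.216 → 2.216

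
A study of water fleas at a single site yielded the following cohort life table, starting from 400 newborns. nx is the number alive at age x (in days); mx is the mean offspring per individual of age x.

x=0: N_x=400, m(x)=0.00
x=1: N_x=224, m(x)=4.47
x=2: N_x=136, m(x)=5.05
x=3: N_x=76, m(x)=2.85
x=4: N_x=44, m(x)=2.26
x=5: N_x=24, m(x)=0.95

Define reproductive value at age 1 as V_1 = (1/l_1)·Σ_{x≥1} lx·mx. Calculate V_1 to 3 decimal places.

lx = nx/n0 = nx/400: 1, 0.56, 0.34, 0.19, 0.11, 0.06
lx·mx for x ≥ 1: 2.5032, 1.717, 0.5415, 0.2486, 0.057 → sum = 5.0673
V_1 = 5.0673 / l_1 = 5.0673 / 0.56 = 9.04875 → 9.049

9.049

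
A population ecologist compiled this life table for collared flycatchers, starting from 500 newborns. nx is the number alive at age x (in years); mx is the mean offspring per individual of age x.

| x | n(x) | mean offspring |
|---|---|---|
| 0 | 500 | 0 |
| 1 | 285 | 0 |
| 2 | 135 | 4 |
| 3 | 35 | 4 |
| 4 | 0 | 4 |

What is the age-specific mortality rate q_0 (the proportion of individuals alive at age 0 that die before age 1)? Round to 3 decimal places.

0.430

lx = nx/n0 = nx/500: 1, 0.57, 0.27, 0.07, 0
q_0 = (l_0 − l_1) / l_0 = (1 − 0.57) / 1
     = 0.43 / 1 = 0.43 → 0.430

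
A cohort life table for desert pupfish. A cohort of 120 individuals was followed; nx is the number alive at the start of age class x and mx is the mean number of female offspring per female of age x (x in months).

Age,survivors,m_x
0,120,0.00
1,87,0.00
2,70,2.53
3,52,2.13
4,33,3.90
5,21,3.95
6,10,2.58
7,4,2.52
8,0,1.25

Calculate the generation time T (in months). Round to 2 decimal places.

3.44

lx = nx/n0 = nx/120: 1, 0.725, 0.58333…, 0.43333…, 0.275, 0.175, 0.08333…, 0.03333…, 0
lx·mx: 0, 0, 1.475833…, 0.923…, 1.0725, 0.69125, 0.215…, 0.084…, 0 → R0 = 4.461583…
x·lx·mx: 0, 0, 2.951667…, 2.769…, 4.29, 3.45625, 1.29…, 0.588…, 0 → Σ = 15.344917…
T = 15.344917… / 4.461583… = 3.439343… → 3.44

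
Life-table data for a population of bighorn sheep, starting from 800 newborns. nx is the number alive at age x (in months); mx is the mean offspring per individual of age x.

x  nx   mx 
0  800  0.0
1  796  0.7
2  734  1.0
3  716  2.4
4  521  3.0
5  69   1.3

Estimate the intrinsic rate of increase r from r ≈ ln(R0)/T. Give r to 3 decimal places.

lx = nx/n0 = nx/800: 1, 0.995, 0.9175, 0.895, 0.65125, 0.08625
R0 = Σ lx·mx = 0 + 0.6965 + 0.9175 + 2.148 + 1.95375… + 0.11213… = 5.827875
Σ x·lx·mx = 17.351125; T = 17.351125/5.827875 = 2.97726…
r ≈ ln(R0)/T = ln(5.827875)/2.97726… = 0.59204… → 0.592

0.592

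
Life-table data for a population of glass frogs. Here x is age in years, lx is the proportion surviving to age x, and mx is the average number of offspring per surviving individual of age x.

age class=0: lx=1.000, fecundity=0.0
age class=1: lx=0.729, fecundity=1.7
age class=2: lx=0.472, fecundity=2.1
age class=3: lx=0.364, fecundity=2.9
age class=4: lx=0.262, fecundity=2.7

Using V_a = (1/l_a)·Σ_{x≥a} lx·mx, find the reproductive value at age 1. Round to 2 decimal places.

lx·mx for x ≥ 1: 1.2393, 0.9912, 1.0556, 0.7074 → sum = 3.9935
V_1 = 3.9935 / l_1 = 3.9935 / 0.729 = 5.478052… → 5.48

5.48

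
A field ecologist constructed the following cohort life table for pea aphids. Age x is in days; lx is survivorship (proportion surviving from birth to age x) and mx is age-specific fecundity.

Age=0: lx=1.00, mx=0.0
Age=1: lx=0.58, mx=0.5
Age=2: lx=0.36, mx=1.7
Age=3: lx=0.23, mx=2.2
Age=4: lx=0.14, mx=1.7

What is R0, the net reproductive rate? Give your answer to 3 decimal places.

1.646

lx·mx by age: 0, 0.29, 0.612, 0.506, 0.238
R0 = Σ lx·mx = 1.646 → 1.646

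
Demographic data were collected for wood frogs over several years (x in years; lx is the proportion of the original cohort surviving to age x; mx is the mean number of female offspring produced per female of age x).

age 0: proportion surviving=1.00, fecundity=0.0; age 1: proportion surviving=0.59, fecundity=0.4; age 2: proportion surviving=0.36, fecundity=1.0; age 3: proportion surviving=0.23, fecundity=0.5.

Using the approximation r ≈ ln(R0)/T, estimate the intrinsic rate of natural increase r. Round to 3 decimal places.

R0 = Σ lx·mx = 0 + 0.236 + 0.36 + 0.115 = 0.711
Σ x·lx·mx = 1.301; T = 1.301/0.711 = 1.82982…
r ≈ ln(R0)/T = ln(0.711)/1.82982… = -0.1864… → -0.186

-0.186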